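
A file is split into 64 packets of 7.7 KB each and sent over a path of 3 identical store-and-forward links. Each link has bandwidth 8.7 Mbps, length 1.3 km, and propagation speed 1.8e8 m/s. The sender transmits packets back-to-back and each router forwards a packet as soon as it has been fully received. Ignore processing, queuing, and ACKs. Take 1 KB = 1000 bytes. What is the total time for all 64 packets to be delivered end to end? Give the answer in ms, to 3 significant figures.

Per-hop transmission t_tx = L/R = 61600/8700000 = 7.08046 ms.
Per-hop propagation t_prop = 1300/180000000 = 0.00722222 ms.
Pipeline fill: first packet needs 3·t_tx to clear all hops; remaining 63 packets each add one t_tx.
Total = (3+64-1)·t_tx + 3·t_prop = 66·7.08046 + 3·0.00722222 = 467 ms.

467 ms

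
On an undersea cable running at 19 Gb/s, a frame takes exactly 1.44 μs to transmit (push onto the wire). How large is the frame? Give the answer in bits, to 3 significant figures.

27400 bits

L = R × t_tx = 19000000000 b/s × 1.44e-06 s = 27360 bits.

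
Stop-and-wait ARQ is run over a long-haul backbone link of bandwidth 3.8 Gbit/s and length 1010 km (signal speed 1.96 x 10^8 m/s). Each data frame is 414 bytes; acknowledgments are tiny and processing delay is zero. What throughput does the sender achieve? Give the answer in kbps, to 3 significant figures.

321 kbps

t_tx = L/R = 3312/3800000000 = 8.71579e-07 s.
t_prop = 1010000/196000000 = 0.00515306 s; RTT = 0.0103061 s.
Cycle = t_tx + RTT = 0.010307 s.
Throughput = L / cycle = 3312 / 0.010307 = 321 kbps.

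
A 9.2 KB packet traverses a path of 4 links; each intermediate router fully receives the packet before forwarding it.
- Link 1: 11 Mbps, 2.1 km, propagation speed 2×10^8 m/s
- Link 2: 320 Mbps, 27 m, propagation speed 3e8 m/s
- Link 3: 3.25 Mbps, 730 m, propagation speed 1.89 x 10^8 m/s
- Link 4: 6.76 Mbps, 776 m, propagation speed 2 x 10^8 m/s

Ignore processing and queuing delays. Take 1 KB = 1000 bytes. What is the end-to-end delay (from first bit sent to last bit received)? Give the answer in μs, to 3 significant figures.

40500 μs

L = 73600 bits.
Transmission delays (L/R per hop): 6690.91, 230, 22646.2, 10887.6 μs; sum = 40454.6 μs.
Propagation delays (d/s per hop): 10.5, 0.09, 3.86243, 3.88 μs; sum = 18.3324 μs.
End-to-end = 40500 μs.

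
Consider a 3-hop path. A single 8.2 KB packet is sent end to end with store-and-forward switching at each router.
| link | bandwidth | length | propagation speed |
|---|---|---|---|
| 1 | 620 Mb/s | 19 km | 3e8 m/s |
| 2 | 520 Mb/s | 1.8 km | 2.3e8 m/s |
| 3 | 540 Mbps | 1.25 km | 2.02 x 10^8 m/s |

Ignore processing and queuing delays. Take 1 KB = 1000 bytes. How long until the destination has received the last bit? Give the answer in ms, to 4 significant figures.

0.4308 ms

L = 65600 bits.
Transmission delays (L/R per hop): 0.105806, 0.126154, 0.121481 ms; sum = 0.353442 ms.
Propagation delays (d/s per hop): 0.0633333, 0.00782609, 0.00618812 ms; sum = 0.0773475 ms.
End-to-end = 0.4308 ms.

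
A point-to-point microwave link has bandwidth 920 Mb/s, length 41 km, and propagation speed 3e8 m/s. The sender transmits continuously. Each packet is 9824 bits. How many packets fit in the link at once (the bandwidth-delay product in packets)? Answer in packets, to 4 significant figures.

12.80 packets

Propagation delay = 41000 / 300000000 = 0.000136667 s.
BDP = R × t_prop = 920000000 × 0.000136667 = 125733 bits.
In packets of 9824 bits: 12.80 packets.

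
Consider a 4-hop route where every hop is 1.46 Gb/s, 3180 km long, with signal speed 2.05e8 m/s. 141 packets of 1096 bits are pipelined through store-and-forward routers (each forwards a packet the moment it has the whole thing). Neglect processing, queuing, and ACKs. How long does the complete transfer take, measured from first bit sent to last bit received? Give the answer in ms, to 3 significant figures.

62.2 ms

Per-hop transmission t_tx = L/R = 1096/1460000000 = 0.000750685 ms.
Per-hop propagation t_prop = 3180000/2.05e+08 = 15.5122 ms.
Pipeline fill: first packet needs 4·t_tx to clear all hops; remaining 140 packets each add one t_tx.
Total = (4+141-1)·t_tx + 4·t_prop = 144·0.000750685 + 4·15.5122 = 62.2 ms.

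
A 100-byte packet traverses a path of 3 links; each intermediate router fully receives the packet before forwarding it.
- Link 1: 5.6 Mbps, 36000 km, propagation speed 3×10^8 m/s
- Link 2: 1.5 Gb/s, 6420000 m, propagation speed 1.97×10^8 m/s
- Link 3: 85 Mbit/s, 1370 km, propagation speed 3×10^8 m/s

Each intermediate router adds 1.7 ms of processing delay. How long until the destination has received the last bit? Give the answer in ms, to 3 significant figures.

L = 100 × 8 = 800 bits.
Transmission delays (L/R per hop): 0.142857, 0.000533333, 0.00941176 ms; sum = 0.152802 ms.
Propagation delays (d/s per hop): 120, 32.5888, 4.56667 ms; sum = 157.155 ms.
Processing at 2 router(s): 2 × 1.7 ms = 3.4 ms.
End-to-end = 161 ms.

161 ms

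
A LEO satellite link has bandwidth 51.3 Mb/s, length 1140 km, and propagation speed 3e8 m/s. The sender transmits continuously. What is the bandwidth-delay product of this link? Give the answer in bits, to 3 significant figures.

195000 bits

Propagation delay = 1140000 / 300000000 = 0.0038 s.
BDP = R × t_prop = 51300000 × 0.0038 = 194940 bits.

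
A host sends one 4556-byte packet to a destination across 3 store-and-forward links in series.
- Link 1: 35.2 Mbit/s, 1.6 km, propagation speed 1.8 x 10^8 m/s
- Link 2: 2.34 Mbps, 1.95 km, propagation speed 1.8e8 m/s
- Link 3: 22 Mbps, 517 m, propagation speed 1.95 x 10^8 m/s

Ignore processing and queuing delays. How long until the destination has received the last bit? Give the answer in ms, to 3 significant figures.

18.3 ms

L = 4556 × 8 = 36448 bits.
Transmission delays (L/R per hop): 1.03545, 15.5761, 1.65673 ms; sum = 18.2683 ms.
Propagation delays (d/s per hop): 0.00888889, 0.0108333, 0.00265128 ms; sum = 0.0223735 ms.
End-to-end = 18.3 ms.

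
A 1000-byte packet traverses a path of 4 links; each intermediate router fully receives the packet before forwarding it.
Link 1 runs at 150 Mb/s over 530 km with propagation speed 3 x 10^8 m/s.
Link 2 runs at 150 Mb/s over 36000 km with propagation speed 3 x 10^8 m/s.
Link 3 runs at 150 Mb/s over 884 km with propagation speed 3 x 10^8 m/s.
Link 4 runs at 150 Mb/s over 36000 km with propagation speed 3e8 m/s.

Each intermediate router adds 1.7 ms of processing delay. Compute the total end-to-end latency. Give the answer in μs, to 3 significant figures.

250000 μs

L = 1000 × 8 = 8000 bits.
Transmission delay per hop = L/R = 8000/150000000 = 53.3333 μs; 4 hops → 213.333 μs.
Propagation delays (d/s per hop): 1766.67, 120000, 2946.67, 120000 μs; sum = 244713 μs.
Processing at 3 router(s): 3 × 1.7 ms = 5100 μs.
End-to-end = 250000 μs.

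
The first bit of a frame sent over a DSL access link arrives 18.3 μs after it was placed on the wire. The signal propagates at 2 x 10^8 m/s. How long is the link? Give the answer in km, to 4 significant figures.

d = s × t_prop = 200000000 × 1.83e-05 = 3.660 km.

3.660 km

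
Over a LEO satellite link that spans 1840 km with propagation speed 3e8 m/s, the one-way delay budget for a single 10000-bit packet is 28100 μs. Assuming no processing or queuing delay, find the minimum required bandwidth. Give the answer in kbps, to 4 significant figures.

Propagation delay = 1840000 / 300000000 = 6133.33 μs.
Transmission budget = 28100 − 6133.33 = 21966.7 μs.
R ≥ L / t_tx = 10000 bits / 0.0219667 s = 455.2 kbps.

455.2 kbps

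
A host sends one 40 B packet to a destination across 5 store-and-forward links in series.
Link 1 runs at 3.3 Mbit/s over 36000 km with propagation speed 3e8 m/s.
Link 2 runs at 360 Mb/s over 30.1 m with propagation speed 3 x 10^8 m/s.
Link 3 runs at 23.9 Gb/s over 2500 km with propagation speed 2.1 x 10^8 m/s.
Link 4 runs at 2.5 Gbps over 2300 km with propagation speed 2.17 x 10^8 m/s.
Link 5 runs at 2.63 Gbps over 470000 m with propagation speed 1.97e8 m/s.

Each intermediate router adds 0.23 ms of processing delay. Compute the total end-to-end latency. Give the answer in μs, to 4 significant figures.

145900 μs

L = 40 × 8 = 320 bits.
Transmission delays (L/R per hop): 96.9697, 0.888889, 0.0133891, 0.128, 0.121673 μs; sum = 98.1216 μs.
Propagation delays (d/s per hop): 120000, 0.100333, 11904.8, 10599.1, 2385.79 μs; sum = 144890 μs.
Processing at 4 router(s): 4 × 0.23 ms = 920 μs.
End-to-end = 145900 μs.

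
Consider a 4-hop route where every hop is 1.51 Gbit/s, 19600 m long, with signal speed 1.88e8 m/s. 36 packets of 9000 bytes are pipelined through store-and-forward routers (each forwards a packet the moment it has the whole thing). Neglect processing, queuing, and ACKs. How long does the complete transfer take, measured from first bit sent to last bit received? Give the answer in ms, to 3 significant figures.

2.28 ms

Per-hop transmission t_tx = L/R = 72000/1510000000 = 0.0476821 ms.
Per-hop propagation t_prop = 19600/188000000 = 0.104255 ms.
Pipeline fill: first packet needs 4·t_tx to clear all hops; remaining 35 packets each add one t_tx.
Total = (4+36-1)·t_tx + 4·t_prop = 39·0.0476821 + 4·0.104255 = 2.28 ms.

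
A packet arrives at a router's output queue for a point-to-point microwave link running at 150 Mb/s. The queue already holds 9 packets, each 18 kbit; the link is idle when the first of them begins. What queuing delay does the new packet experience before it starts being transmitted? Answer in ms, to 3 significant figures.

1.08 ms

Each queued packet: L/R = 18000/150000000 = 0.12 ms.
9 queued → 1.08 ms.
Queuing delay = 1.08 ms.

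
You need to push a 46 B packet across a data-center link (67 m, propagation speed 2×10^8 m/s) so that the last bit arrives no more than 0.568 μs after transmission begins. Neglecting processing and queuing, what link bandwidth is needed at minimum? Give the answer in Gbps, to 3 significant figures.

L = 368 bits.
Propagation delay = 67 / 200000000 = 0.335 μs.
Transmission budget = 0.568 − 0.335 = 0.233 μs.
R ≥ L / t_tx = 368 bits / 2.33e-07 s = 1.58 Gbps.

1.58 Gbps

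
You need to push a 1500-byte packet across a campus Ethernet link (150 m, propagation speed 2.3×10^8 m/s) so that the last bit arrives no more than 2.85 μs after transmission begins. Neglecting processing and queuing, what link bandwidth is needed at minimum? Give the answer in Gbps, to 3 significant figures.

L = 12000 bits.
Propagation delay = 150 / 2.3e+08 = 0.652174 μs.
Transmission budget = 2.85 − 0.652174 = 2.19783 μs.
R ≥ L / t_tx = 12000 bits / 2.19783e-06 s = 5.46 Gbps.

5.46 Gbps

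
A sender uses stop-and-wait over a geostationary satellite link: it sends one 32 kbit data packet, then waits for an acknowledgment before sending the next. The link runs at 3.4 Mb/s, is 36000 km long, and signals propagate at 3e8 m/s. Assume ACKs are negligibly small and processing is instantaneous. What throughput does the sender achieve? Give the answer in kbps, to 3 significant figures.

128 kbps

t_tx = L/R = 32000/3400000 = 0.00941176 s.
t_prop = 36000000/300000000 = 0.12 s; RTT = 0.24 s.
Cycle = t_tx + RTT = 0.249412 s.
Throughput = L / cycle = 32000 / 0.249412 = 128 kbps.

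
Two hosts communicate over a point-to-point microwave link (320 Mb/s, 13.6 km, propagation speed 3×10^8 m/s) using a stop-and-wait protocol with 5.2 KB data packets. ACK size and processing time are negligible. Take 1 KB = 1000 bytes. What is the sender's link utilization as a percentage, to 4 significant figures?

58.91 %

t_tx = L/R = 41600/320000000 = 0.00013 s.
t_prop = 13600/300000000 = 4.53333e-05 s; RTT = 9.06667e-05 s.
Cycle = t_tx + RTT = 0.000220667 s.
Utilization = t_tx / cycle = 0.00013/0.000220667 = 58.91 %.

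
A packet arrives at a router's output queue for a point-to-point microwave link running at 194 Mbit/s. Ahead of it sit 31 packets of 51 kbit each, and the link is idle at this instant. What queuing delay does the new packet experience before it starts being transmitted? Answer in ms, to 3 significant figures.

8.15 ms

Each queued packet: L/R = 51000/194000000 = 0.262887 ms.
31 queued → 8.14948 ms.
Queuing delay = 8.15 ms.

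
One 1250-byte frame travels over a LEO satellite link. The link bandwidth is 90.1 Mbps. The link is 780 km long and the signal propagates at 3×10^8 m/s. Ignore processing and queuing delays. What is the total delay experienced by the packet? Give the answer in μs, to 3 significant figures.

2710 μs

L = 1250 × 8 = 10000 bits.
Transmission delay = L/R = 10000 / 90100000 = 110.988 μs.
Propagation delay = d/s = 780000 m / 300000000 m/s = 2600 μs.
Total = 2710 μs.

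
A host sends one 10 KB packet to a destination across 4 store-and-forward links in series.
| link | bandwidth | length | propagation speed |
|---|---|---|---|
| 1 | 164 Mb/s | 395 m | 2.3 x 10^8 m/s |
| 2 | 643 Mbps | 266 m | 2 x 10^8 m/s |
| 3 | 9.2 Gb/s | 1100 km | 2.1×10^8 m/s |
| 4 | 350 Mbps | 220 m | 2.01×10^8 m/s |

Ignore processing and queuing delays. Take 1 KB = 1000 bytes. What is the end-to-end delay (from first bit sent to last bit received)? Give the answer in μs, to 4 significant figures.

6092 μs

L = 80000 bits.
Transmission delays (L/R per hop): 487.805, 124.417, 8.69565, 228.571 μs; sum = 849.489 μs.
Propagation delays (d/s per hop): 1.71739, 1.33, 5238.1, 1.09453 μs; sum = 5242.24 μs.
End-to-end = 6092 μs.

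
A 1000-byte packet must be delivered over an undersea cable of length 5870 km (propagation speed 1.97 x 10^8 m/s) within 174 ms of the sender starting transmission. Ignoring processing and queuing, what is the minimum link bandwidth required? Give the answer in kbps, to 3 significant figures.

L = 8000 bits.
Propagation delay = 5870000 / 197000000 = 29.797 ms.
Transmission budget = 174 − 29.797 = 144.203 ms.
R ≥ L / t_tx = 8000 bits / 0.144203 s = 55.5 kbps.

55.5 kbps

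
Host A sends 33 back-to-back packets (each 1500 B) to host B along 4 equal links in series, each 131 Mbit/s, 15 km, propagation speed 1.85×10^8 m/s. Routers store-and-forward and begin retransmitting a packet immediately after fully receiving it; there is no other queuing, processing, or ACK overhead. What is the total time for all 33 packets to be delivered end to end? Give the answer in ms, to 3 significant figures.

Per-hop transmission t_tx = L/R = 12000/131000000 = 0.0916031 ms.
Per-hop propagation t_prop = 15000/185000000 = 0.0810811 ms.
Pipeline fill: first packet needs 4·t_tx to clear all hops; remaining 32 packets each add one t_tx.
Total = (4+33-1)·t_tx + 4·t_prop = 36·0.0916031 + 4·0.0810811 = 3.62 ms.

3.62 ms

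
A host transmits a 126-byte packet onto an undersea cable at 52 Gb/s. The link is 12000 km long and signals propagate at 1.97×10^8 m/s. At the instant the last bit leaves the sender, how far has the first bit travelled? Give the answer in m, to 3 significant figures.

3.82 m

t_tx = L/R = 1008/52000000000 = 1.93846e-08 s.
Distance = s × t_tx = 197000000 × 1.93846e-08 = 3.82 m.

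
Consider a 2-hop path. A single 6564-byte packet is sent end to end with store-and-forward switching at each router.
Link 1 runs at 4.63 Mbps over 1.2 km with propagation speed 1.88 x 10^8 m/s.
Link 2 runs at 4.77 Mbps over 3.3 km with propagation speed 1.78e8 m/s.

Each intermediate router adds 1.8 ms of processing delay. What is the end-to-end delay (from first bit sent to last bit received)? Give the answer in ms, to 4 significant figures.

24.18 ms

L = 6564 × 8 = 52512 bits.
Transmission delays (L/R per hop): 11.3417, 11.0088 ms; sum = 22.3505 ms.
Propagation delays (d/s per hop): 0.00638298, 0.0185393 ms; sum = 0.0249223 ms.
Processing at 1 router(s): 1 × 1.8 ms = 1.8 ms.
End-to-end = 24.18 ms.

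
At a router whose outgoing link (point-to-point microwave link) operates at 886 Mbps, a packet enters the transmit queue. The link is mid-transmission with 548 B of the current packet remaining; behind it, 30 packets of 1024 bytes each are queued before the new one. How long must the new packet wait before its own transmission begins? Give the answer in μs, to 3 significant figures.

Each queued packet: L/R = 8192/886000000 = 9.24605 μs.
30 queued → 277.381 μs.
Plus remaining 4384 bits of current packet: 4.94808 μs.
Queuing delay = 282 μs.

282 μs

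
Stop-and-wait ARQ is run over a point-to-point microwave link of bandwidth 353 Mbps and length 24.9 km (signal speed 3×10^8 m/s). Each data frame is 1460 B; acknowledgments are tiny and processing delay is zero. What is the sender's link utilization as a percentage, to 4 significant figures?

16.62 %

t_tx = L/R = 11680/353000000 = 3.30878e-05 s.
t_prop = 24900/300000000 = 8.3e-05 s; RTT = 0.000166 s.
Cycle = t_tx + RTT = 0.000199088 s.
Utilization = t_tx / cycle = 3.30878e-05/0.000199088 = 16.62 %.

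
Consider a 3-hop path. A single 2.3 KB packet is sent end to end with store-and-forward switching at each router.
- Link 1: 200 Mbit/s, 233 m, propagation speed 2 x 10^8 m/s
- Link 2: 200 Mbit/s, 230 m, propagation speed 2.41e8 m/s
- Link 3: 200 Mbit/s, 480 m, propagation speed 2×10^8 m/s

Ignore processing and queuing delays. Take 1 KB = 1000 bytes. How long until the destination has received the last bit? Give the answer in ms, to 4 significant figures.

L = 18400 bits.
Transmission delay per hop = L/R = 18400/200000000 = 0.092 ms; 3 hops → 0.276 ms.
Propagation delays (d/s per hop): 0.001165, 0.000954357, 0.0024 ms; sum = 0.00451936 ms.
End-to-end = 0.2805 ms.

0.2805 ms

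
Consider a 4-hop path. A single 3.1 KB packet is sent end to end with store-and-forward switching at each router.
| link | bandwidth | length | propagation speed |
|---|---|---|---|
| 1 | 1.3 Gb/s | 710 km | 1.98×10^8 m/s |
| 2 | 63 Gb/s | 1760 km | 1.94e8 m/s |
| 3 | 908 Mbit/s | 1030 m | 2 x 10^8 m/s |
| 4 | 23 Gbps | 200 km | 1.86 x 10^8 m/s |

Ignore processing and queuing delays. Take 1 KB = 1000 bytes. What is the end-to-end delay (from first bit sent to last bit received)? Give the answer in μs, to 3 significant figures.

13800 μs

L = 24800 bits.
Transmission delays (L/R per hop): 19.0769, 0.393651, 27.3128, 1.07826 μs; sum = 47.8616 μs.
Propagation delays (d/s per hop): 3585.86, 9072.16, 5.15, 1075.27 μs; sum = 13738.4 μs.
End-to-end = 13800 μs.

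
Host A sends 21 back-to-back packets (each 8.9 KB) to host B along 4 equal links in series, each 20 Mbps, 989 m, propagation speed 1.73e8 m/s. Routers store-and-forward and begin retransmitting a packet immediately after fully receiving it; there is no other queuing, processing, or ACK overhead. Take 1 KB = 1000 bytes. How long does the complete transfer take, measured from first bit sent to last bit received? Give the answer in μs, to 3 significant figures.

Per-hop transmission t_tx = L/R = 71200/20000000 = 3560 μs.
Per-hop propagation t_prop = 989/173000000 = 5.71676 μs.
Pipeline fill: first packet needs 4·t_tx to clear all hops; remaining 20 packets each add one t_tx.
Total = (4+21-1)·t_tx + 4·t_prop = 24·3560 + 4·5.71676 = 85500 μs.

85500 μs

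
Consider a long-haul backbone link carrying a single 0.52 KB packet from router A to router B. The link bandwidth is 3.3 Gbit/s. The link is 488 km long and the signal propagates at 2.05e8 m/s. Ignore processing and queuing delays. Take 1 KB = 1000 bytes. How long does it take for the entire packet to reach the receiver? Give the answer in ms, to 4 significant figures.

L = 4160 bits.
Transmission delay = L/R = 4160 / 3300000000 = 0.00126061 ms.
Propagation delay = d/s = 488000 m / 2.05e+08 m/s = 2.38049 ms.
Total = 2.382 ms.

2.382 ms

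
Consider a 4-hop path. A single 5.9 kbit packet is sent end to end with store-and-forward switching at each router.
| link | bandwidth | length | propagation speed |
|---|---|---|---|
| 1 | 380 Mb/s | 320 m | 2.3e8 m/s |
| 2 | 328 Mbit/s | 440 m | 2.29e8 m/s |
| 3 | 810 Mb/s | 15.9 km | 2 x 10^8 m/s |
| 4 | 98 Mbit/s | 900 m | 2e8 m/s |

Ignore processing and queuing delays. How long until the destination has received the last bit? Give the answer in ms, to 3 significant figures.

L = 5900 bits.
Transmission delays (L/R per hop): 0.0155263, 0.0179878, 0.00728395, 0.0602041 ms; sum = 0.101002 ms.
Propagation delays (d/s per hop): 0.0013913, 0.0019214, 0.0795, 0.0045 ms; sum = 0.0873127 ms.
End-to-end = 0.188 ms.

0.188 ms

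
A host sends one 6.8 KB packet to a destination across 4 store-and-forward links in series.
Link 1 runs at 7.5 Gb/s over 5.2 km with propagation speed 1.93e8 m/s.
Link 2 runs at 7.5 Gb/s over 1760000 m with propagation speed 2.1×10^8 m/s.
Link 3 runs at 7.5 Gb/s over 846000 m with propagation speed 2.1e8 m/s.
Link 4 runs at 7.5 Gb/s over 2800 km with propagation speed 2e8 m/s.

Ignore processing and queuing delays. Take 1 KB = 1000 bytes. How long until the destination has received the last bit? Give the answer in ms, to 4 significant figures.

26.47 ms

L = 54400 bits.
Transmission delay per hop = L/R = 54400/7500000000 = 0.00725333 ms; 4 hops → 0.0290133 ms.
Propagation delays (d/s per hop): 0.026943, 8.38095, 4.02857, 14 ms; sum = 26.4365 ms.
End-to-end = 26.47 ms.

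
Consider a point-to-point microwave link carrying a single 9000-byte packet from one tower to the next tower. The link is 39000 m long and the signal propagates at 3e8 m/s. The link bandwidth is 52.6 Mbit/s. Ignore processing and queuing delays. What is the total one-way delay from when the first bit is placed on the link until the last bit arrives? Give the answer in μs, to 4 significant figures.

L = 9000 × 8 = 72000 bits.
Transmission delay = L/R = 72000 / 52600000 = 1368.82 μs.
Propagation delay = d/s = 39000 m / 300000000 m/s = 130 μs.
Total = 1499 μs.

1499 μs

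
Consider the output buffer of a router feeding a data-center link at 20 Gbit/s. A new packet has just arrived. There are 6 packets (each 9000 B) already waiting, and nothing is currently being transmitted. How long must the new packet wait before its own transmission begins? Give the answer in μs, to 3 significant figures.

Each queued packet: L/R = 72000/20000000000 = 3.6 μs.
6 queued → 21.6 μs.
Queuing delay = 21.6 μs.

21.6 μs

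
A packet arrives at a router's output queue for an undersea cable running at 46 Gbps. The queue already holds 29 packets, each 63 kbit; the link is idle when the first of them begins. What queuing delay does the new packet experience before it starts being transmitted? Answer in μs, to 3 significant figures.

Each queued packet: L/R = 63000/46000000000 = 1.36957 μs.
29 queued → 39.7174 μs.
Queuing delay = 39.7 μs.

39.7 μs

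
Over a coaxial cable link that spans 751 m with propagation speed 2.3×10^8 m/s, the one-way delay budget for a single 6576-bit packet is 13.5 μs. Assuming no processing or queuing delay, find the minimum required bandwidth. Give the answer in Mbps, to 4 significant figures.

Propagation delay = 751 / 2.3e+08 = 3.26522 μs.
Transmission budget = 13.5 − 3.26522 = 10.2348 μs.
R ≥ L / t_tx = 6576 bits / 1.02348e-05 s = 642.5 Mbps.

642.5 Mbps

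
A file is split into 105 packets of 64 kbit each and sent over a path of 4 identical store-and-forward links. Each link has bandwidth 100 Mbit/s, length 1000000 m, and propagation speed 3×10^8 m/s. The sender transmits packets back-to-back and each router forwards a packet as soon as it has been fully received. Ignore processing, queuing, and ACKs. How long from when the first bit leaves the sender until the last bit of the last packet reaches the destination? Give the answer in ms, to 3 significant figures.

Per-hop transmission t_tx = L/R = 64000/100000000 = 0.64 ms.
Per-hop propagation t_prop = 1000000/300000000 = 3.33333 ms.
Pipeline fill: first packet needs 4·t_tx to clear all hops; remaining 104 packets each add one t_tx.
Total = (4+105-1)·t_tx + 4·t_prop = 108·0.64 + 4·3.33333 = 82.5 ms.

82.5 ms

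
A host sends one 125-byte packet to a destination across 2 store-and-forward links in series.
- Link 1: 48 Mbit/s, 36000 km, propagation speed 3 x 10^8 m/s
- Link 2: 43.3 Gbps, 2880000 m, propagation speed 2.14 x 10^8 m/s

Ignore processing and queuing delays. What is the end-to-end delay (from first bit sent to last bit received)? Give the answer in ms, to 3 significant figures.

L = 125 × 8 = 1000 bits.
Transmission delays (L/R per hop): 0.0208333, 2.30947e-05 ms; sum = 0.0208564 ms.
Propagation delays (d/s per hop): 120, 13.4579 ms; sum = 133.458 ms.
End-to-end = 133 ms.

133 ms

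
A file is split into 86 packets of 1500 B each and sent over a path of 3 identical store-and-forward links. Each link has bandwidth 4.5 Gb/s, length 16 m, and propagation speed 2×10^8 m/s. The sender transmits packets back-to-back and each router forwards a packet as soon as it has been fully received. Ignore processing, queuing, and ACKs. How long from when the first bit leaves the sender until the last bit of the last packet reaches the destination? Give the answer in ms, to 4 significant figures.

0.2349 ms

Per-hop transmission t_tx = L/R = 12000/4500000000 = 0.00266667 ms.
Per-hop propagation t_prop = 16/200000000 = 8e-05 ms.
Pipeline fill: first packet needs 3·t_tx to clear all hops; remaining 85 packets each add one t_tx.
Total = (3+86-1)·t_tx + 3·t_prop = 88·0.00266667 + 3·8e-05 = 0.2349 ms.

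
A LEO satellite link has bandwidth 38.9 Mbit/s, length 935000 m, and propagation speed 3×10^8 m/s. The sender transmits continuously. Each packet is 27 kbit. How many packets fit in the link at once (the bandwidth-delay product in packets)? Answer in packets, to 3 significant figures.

4.49 packets

Propagation delay = 935000 / 300000000 = 0.00311667 s.
BDP = R × t_prop = 38900000 × 0.00311667 = 121238 bits.
In packets of 27000 bits: 4.49 packets.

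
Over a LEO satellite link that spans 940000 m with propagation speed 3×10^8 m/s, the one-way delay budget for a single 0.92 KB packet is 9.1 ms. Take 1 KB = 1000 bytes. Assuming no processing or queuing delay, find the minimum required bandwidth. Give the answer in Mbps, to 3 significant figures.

1.23 Mbps

L = 7360 bits.
Propagation delay = 940000 / 300000000 = 3.13333 ms.
Transmission budget = 9.1 − 3.13333 = 5.96667 ms.
R ≥ L / t_tx = 7360 bits / 0.00596667 s = 1.23 Mbps.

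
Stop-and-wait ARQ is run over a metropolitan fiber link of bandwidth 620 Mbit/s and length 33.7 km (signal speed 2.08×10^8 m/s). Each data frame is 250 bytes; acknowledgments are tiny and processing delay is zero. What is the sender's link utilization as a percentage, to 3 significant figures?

0.986 %

t_tx = L/R = 2000/620000000 = 3.22581e-06 s.
t_prop = 33700/208000000 = 0.000162019 s; RTT = 0.000324038 s.
Cycle = t_tx + RTT = 0.000327264 s.
Utilization = t_tx / cycle = 3.22581e-06/0.000327264 = 0.986 %.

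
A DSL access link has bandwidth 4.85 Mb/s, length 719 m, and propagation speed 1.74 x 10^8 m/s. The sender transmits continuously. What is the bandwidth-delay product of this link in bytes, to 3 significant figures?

2.51 bytes

Propagation delay = 719 / 174000000 = 4.13218e-06 s.
BDP = R × t_prop = 4850000 × 4.13218e-06 = 20.0411 bits.
In bytes: 20.0411/8 = 2.51 bytes.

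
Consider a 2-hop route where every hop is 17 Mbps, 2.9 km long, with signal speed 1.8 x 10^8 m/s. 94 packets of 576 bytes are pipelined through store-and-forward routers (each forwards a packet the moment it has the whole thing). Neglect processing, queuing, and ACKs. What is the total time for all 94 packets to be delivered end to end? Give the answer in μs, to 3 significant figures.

25800 μs

Per-hop transmission t_tx = L/R = 4608/17000000 = 271.059 μs.
Per-hop propagation t_prop = 2900/180000000 = 16.1111 μs.
Pipeline fill: first packet needs 2·t_tx to clear all hops; remaining 93 packets each add one t_tx.
Total = (2+94-1)·t_tx + 2·t_prop = 95·271.059 + 2·16.1111 = 25800 μs.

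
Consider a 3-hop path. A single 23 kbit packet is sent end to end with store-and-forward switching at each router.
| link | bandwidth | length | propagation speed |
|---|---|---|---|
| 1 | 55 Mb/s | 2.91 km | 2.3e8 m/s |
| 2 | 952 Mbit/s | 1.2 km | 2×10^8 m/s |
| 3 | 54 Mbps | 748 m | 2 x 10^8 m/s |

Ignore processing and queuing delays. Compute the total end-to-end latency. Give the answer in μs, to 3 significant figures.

891 μs

L = 23000 bits.
Transmission delays (L/R per hop): 418.182, 24.1597, 425.926 μs; sum = 868.267 μs.
Propagation delays (d/s per hop): 12.6522, 6, 3.74 μs; sum = 22.3922 μs.
End-to-end = 891 μs.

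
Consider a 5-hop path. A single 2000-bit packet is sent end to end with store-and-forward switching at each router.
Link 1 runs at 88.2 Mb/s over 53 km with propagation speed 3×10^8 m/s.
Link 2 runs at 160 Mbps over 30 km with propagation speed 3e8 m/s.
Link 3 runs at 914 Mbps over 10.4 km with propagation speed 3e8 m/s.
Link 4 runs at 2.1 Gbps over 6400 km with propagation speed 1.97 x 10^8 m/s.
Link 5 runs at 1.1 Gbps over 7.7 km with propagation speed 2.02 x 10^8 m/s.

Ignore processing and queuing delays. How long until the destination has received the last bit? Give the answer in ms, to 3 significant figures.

Transmission delays (L/R per hop): 0.0226757, 0.0125, 0.00218818, 0.000952381, 0.00181818 ms; sum = 0.0401345 ms.
Propagation delays (d/s per hop): 0.176667, 0.1, 0.0346667, 32.4873, 0.0381188 ms; sum = 32.8368 ms.
End-to-end = 32.9 ms.

32.9 ms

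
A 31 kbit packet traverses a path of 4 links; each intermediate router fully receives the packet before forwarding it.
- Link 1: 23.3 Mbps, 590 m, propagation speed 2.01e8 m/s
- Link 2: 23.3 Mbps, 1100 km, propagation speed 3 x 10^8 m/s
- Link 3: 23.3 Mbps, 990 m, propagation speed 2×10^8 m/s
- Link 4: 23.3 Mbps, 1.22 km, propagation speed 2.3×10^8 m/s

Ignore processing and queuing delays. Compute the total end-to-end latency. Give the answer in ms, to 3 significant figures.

L = 31000 bits.
Transmission delay per hop = L/R = 31000/23300000 = 1.33047 ms; 4 hops → 5.32189 ms.
Propagation delays (d/s per hop): 0.00293532, 3.66667, 0.00495, 0.00530435 ms; sum = 3.67986 ms.
End-to-end = 9.00 ms.

9.00 ms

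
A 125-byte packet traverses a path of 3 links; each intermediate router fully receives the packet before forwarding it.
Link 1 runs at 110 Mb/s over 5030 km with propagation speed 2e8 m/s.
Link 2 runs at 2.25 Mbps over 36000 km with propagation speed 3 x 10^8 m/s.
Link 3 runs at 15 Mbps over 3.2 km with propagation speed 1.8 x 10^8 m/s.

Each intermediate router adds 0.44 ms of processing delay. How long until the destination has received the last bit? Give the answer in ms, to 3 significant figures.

147 ms

L = 125 × 8 = 1000 bits.
Transmission delays (L/R per hop): 0.00909091, 0.444444, 0.0666667 ms; sum = 0.520202 ms.
Propagation delays (d/s per hop): 25.15, 120, 0.0177778 ms; sum = 145.168 ms.
Processing at 2 router(s): 2 × 0.44 ms = 0.88 ms.
End-to-end = 147 ms.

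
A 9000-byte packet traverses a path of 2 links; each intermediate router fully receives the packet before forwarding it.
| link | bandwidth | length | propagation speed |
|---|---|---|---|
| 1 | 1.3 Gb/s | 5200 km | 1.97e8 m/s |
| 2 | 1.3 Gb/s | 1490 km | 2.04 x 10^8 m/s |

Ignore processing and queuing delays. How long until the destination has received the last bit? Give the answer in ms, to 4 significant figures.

33.81 ms

L = 9000 × 8 = 72000 bits.
Transmission delay per hop = L/R = 72000/1300000000 = 0.0553846 ms; 2 hops → 0.110769 ms.
Propagation delays (d/s per hop): 26.3959, 7.30392 ms; sum = 33.6999 ms.
End-to-end = 33.81 ms.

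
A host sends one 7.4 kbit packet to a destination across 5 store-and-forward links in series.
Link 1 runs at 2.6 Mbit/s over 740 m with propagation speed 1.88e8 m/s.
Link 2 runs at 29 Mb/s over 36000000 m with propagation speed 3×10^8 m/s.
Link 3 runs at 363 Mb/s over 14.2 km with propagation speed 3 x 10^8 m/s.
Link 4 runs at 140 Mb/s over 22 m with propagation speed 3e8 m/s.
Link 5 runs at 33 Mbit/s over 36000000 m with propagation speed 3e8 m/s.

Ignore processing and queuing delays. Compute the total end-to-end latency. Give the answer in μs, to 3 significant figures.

L = 7400 bits.
Transmission delays (L/R per hop): 2846.15, 255.172, 20.3857, 52.8571, 224.242 μs; sum = 3398.81 μs.
Propagation delays (d/s per hop): 3.93617, 120000, 47.3333, 0.0733333, 120000 μs; sum = 240051 μs.
End-to-end = 243000 μs.

243000 μs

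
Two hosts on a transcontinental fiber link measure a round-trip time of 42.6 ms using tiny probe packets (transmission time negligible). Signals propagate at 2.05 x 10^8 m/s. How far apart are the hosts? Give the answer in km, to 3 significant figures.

One-way propagation = RTT/2 = 21.3 ms.
d = s × t = 2.05e+08 × 0.0213 = 4370 km.

4370 km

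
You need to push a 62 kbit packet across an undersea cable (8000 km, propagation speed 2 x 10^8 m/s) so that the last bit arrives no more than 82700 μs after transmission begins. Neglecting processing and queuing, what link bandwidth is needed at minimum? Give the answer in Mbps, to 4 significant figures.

Propagation delay = 8000000 / 200000000 = 40000 μs.
Transmission budget = 82700 − 40000 = 42700 μs.
R ≥ L / t_tx = 62000 bits / 0.0427 s = 1.452 Mbps.

1.452 Mbps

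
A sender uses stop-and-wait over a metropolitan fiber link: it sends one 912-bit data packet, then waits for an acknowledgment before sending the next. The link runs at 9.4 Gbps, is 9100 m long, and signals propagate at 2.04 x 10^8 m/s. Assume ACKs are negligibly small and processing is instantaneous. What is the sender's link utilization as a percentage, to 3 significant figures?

t_tx = L/R = 912/9400000000 = 9.70213e-08 s.
t_prop = 9100/204000000 = 4.46078e-05 s; RTT = 8.92157e-05 s.
Cycle = t_tx + RTT = 8.93127e-05 s.
Utilization = t_tx / cycle = 9.70213e-08/8.93127e-05 = 0.109 %.

0.109 %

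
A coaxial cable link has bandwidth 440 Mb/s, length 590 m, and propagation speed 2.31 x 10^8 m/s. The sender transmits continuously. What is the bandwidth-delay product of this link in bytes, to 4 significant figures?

Propagation delay = 590 / 231000000 = 2.55411e-06 s.
BDP = R × t_prop = 440000000 × 2.55411e-06 = 1123.81 bits.
In bytes: 1123.81/8 = 140.5 bytes.

140.5 bytes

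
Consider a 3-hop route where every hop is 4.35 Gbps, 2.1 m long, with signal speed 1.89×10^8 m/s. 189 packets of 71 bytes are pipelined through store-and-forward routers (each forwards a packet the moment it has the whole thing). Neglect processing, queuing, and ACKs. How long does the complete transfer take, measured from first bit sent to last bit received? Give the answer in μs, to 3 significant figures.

25.0 μs

Per-hop transmission t_tx = L/R = 568/4350000000 = 0.130575 μs.
Per-hop propagation t_prop = 2.1/189000000 = 0.0111111 μs.
Pipeline fill: first packet needs 3·t_tx to clear all hops; remaining 188 packets each add one t_tx.
Total = (3+189-1)·t_tx + 3·t_prop = 191·0.130575 + 3·0.0111111 = 25.0 μs.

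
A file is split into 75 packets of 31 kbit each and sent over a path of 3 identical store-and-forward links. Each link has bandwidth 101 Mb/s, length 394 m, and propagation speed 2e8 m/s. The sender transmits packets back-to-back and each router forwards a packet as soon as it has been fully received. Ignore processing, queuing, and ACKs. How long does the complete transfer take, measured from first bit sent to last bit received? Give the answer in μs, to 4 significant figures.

Per-hop transmission t_tx = L/R = 31000/101000000 = 306.931 μs.
Per-hop propagation t_prop = 394/200000000 = 1.97 μs.
Pipeline fill: first packet needs 3·t_tx to clear all hops; remaining 74 packets each add one t_tx.
Total = (3+75-1)·t_tx + 3·t_prop = 77·306.931 + 3·1.97 = 23640 μs.

23640 μs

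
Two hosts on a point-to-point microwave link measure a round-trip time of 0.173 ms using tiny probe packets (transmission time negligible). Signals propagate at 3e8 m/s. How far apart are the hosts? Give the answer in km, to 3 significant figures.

One-way propagation = RTT/2 = 0.0865 ms.
d = s × t = 300000000 × 8.65e-05 = 26.0 km.

26.0 km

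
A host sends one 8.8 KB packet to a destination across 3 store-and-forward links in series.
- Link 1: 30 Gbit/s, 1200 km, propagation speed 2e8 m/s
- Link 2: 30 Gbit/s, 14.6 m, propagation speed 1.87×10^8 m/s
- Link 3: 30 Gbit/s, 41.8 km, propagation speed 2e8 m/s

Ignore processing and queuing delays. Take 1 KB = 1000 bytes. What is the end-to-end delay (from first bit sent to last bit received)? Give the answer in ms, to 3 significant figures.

6.22 ms

L = 70400 bits.
Transmission delay per hop = L/R = 70400/30000000000 = 0.00234667 ms; 3 hops → 0.00704 ms.
Propagation delays (d/s per hop): 6, 7.80749e-05, 0.209 ms; sum = 6.20908 ms.
End-to-end = 6.22 ms.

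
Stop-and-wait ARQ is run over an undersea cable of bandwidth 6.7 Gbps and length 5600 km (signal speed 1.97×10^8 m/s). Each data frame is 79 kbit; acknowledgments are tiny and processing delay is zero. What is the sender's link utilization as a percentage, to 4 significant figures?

0.02074 %

t_tx = L/R = 79000/6700000000 = 1.1791e-05 s.
t_prop = 5600000/197000000 = 0.0284264 s; RTT = 0.0568528 s.
Cycle = t_tx + RTT = 0.0568646 s.
Utilization = t_tx / cycle = 1.1791e-05/0.0568646 = 0.02074 %.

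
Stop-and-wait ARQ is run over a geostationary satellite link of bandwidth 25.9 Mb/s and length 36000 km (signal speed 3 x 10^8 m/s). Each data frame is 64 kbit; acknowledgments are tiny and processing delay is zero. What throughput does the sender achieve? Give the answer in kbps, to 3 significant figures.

264 kbps

t_tx = L/R = 64000/25900000 = 0.00247104 s.
t_prop = 36000000/300000000 = 0.12 s; RTT = 0.24 s.
Cycle = t_tx + RTT = 0.242471 s.
Throughput = L / cycle = 64000 / 0.242471 = 264 kbps.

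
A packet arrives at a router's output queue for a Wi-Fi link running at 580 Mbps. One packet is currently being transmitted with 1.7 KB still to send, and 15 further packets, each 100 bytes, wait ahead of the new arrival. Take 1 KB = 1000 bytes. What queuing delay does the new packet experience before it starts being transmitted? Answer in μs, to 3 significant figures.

Each queued packet: L/R = 800/580000000 = 1.37931 μs.
15 queued → 20.6897 μs.
Plus remaining 13600 bits of current packet: 23.4483 μs.
Queuing delay = 44.1 μs.

44.1 μs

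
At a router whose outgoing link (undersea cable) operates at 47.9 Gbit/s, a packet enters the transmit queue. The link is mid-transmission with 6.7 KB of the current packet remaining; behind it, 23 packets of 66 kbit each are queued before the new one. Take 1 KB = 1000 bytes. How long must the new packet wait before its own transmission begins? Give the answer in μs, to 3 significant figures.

32.8 μs

Each queued packet: L/R = 66000/47900000000 = 1.37787 μs.
23 queued → 31.691 μs.
Plus remaining 53600 bits of current packet: 1.119 μs.
Queuing delay = 32.8 μs.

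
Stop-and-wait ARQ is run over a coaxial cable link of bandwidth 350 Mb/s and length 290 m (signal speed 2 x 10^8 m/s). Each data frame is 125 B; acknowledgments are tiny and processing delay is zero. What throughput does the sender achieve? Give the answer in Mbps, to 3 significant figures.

t_tx = L/R = 1000/350000000 = 2.85714e-06 s.
t_prop = 290/200000000 = 1.45e-06 s; RTT = 2.9e-06 s.
Cycle = t_tx + RTT = 5.75714e-06 s.
Throughput = L / cycle = 1000 / 5.75714e-06 = 174 Mbps.

174 Mbps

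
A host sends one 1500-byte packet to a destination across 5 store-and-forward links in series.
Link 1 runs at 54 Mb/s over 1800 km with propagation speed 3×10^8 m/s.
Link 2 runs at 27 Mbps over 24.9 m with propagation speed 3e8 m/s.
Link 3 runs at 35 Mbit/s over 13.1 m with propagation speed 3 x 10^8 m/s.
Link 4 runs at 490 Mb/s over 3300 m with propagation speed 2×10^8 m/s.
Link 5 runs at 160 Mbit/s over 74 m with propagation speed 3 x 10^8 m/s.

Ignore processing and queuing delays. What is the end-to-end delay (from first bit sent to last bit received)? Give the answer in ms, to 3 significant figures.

L = 1500 × 8 = 12000 bits.
Transmission delays (L/R per hop): 0.222222, 0.444444, 0.342857, 0.0244898, 0.075 ms; sum = 1.10901 ms.
Propagation delays (d/s per hop): 6, 8.3e-05, 4.36667e-05, 0.0165, 0.000246667 ms; sum = 6.01687 ms.
End-to-end = 7.13 ms.

7.13 ms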